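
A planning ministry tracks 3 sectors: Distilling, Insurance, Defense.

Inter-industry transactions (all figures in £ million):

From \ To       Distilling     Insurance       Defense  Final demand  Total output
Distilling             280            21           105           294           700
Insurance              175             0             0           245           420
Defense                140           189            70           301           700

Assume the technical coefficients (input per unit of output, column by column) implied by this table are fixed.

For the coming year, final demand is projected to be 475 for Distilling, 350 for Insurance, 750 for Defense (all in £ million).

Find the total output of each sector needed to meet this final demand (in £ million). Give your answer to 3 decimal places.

x_1 = 1202.335, x_2 = 650.584, x_3 = 1425.811

Technical coefficients a_ij = z_ij / X_j:
  a_11 = 280/700 = 0.40, a_21 = 175/700 = 0.25, a_31 = 140/700 = 0.20
  a_12 = 21/420 = 0.05, a_22 = 0/420 = 0.00, a_32 = 189/420 = 0.45
  a_13 = 105/700 = 0.15, a_23 = 0/700 = 0.00, a_33 = 70/700 = 0.10
I − A =
  [   0.60    -0.05    -0.15]
  [  -0.25     1.00     0.00]
  [  -0.20    -0.45     0.90]
Cofactors of I−A, C_ij = (−1)^(i+j)·(minor ij) (rows/columns in the sector order above):
  C_11 = (1.00)(0.90) − (0.00)(-0.45) = 0.9000
  C_12 = −[(-0.25)(0.90) − (0.00)(-0.20)] = 0.2250
  C_13 = (-0.25)(-0.45) − (1.00)(-0.20) = 0.3125
  C_21 = −[(-0.05)(0.90) − (-0.15)(-0.45)] = 0.1125
  C_22 = (0.60)(0.90) − (-0.15)(-0.20) = 0.5100
  C_23 = −[(0.60)(-0.45) − (-0.05)(-0.20)] = 0.2800
  C_31 = (-0.05)(0.00) − (-0.15)(1.00) = 0.1500
  C_32 = −[(0.60)(0.00) − (-0.15)(-0.25)] = 0.0375
  C_33 = (0.60)(1.00) − (-0.05)(-0.25) = 0.5875
det(I−A) = Σ_j (I−A)_1j·C_1j = (0.60)(0.9000) + (-0.05)(0.2250) + (-0.15)(0.3125) = 0.481875
adj(I−A) = Cᵀ =
  [ 0.9000   0.1125   0.1500]
  [ 0.2250   0.5100   0.0375]
  [ 0.3125   0.2800   0.5875]
(I − A)⁻¹ = adj(I−A) / det(I−A) ≈
  [   1.8677     0.2335     0.3113]
  [   0.4669     1.0584     0.0778]
  [   0.6485     0.5811     1.2192]
x = (I − A)⁻¹ d = adj(I−A)·d / det(I−A), with det(I−A) = 0.481875:
  x_1 = (0.9000·475 + 0.1125·350 + 0.1500·750) / 0.481875 = 579.375 / 0.481875 ≈ 1202.335
  x_2 = (0.2250·475 + 0.5100·350 + 0.0375·750) / 0.481875 = 313.50 / 0.481875 ≈ 650.584
  x_3 = (0.3125·475 + 0.2800·350 + 0.5875·750) / 0.481875 = 687.0625 / 0.481875 ≈ 1425.811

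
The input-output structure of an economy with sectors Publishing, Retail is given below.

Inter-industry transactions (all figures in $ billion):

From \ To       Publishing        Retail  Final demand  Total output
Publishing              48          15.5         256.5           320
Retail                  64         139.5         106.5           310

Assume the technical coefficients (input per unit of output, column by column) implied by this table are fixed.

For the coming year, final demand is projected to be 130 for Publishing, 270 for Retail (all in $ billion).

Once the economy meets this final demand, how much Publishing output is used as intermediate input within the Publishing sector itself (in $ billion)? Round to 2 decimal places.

Technical coefficients a_ij = z_ij / X_j:
  a_PP = 48/320 = 0.15, a_RP = 64/320 = 0.20
  a_PR = 15.5/310 = 0.05, a_RR = 139.5/310 = 0.45
I − A =
  [   0.85    -0.05]
  [  -0.20     0.55]
det(I−A) = (0.85)(0.55) − (-0.05)(-0.20) = 0.4575
adj(I−A) = [[0.55, 0.05], [0.20, 0.85]]
(I − A)⁻¹ = adj(I−A) / det(I−A) ≈
  [   1.2022     0.1093]
  [   0.4372     1.8579]
First solve x = (I − A)⁻¹ d = adj(I−A)·d / det(I−A); in particular x_P = (0.55·130 + 0.05·270) / 0.4575 = 85.00 / 0.4575 ≈ 185.7923.
Intermediate flow from P to P: z_PP = a_PP · x_P = 0.15 × 85.00 / 0.4575 = 12.75 / 0.4575 ≈ 27.87.

z_PP = 27.87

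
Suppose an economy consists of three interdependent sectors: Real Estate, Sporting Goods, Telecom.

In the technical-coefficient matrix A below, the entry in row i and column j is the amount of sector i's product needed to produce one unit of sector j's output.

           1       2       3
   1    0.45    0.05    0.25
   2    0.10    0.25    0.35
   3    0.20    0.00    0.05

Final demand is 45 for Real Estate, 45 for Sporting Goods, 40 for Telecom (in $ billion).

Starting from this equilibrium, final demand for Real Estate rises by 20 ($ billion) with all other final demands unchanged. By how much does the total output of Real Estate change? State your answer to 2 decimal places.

Δx_1 = 41.17

I − A =
  [   0.55    -0.05    -0.25]
  [  -0.10     0.75    -0.35]
  [  -0.20     0.00     0.95]
Cofactors of I−A, C_ij = (−1)^(i+j)·(minor ij) (rows/columns in the sector order above):
  C_11 = (0.75)(0.95) − (-0.35)(0.00) = 0.7125
  C_12 = −[(-0.10)(0.95) − (-0.35)(-0.20)] = 0.1650
  C_13 = (-0.10)(0.00) − (0.75)(-0.20) = 0.1500
  C_21 = −[(-0.05)(0.95) − (-0.25)(0.00)] = 0.0475
  C_22 = (0.55)(0.95) − (-0.25)(-0.20) = 0.4725
  C_23 = −[(0.55)(0.00) − (-0.05)(-0.20)] = 0.0100
  C_31 = (-0.05)(-0.35) − (-0.25)(0.75) = 0.2050
  C_32 = −[(0.55)(-0.35) − (-0.25)(-0.10)] = 0.2175
  C_33 = (0.55)(0.75) − (-0.05)(-0.10) = 0.4075
det(I−A) = Σ_j (I−A)_1j·C_1j = (0.55)(0.7125) + (-0.05)(0.1650) + (-0.25)(0.1500) = 0.346125
adj(I−A) = Cᵀ =
  [ 0.7125   0.0475   0.2050]
  [ 0.1650   0.4725   0.2175]
  [ 0.1500   0.0100   0.4075]
(I − A)⁻¹ = adj(I−A) / det(I−A) ≈
  [   2.0585     0.1372     0.5923]
  [   0.4767     1.3651     0.6284]
  [   0.4334     0.0289     1.1773]
Δx = (I − A)⁻¹ Δd with Δd having +20 in the Real Estate component and 0 elsewhere.
So Δx_1 = L_11 · (+20), where L_11 = adj(I−A)_11 / det(I−A) = 0.7125 / 0.346125.
Δx_1 = 0.7125 × (+20) / 0.346125 = 14.25 / 0.346125 ≈ 41.17.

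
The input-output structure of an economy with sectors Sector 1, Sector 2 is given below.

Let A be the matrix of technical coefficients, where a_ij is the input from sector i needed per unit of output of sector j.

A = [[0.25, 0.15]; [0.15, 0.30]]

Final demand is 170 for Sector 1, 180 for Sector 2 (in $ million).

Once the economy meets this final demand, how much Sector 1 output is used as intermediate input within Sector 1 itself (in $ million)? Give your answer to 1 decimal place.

I − A =
  [   0.75    -0.15]
  [  -0.15     0.70]
det(I−A) = (0.75)(0.70) − (-0.15)(-0.15) = 0.5025
adj(I−A) = [[0.70, 0.15], [0.15, 0.75]]
(I − A)⁻¹ = adj(I−A) / det(I−A) ≈
  [   1.3930     0.2985]
  [   0.2985     1.4925]
First solve x = (I − A)⁻¹ d = adj(I−A)·d / det(I−A); in particular x_1 = (0.70·170 + 0.15·180) / 0.5025 = 146.00 / 0.5025 ≈ 290.547.
Intermediate flow from 1 to 1: z_11 = a_11 · x_1 = 0.25 × 146.00 / 0.5025 = 36.50 / 0.5025 ≈ 72.6.

z_11 = 72.6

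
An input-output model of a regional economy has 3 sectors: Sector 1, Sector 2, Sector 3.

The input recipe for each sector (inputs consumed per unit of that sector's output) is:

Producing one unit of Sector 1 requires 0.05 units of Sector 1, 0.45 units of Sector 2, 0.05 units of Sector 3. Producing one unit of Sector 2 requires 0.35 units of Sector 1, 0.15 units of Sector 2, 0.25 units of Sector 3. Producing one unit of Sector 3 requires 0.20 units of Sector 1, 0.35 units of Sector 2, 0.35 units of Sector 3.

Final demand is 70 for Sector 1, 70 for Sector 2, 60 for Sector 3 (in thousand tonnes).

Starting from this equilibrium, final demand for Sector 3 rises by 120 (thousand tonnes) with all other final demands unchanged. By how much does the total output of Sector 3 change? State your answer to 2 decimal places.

I − A =
  [   0.95    -0.35    -0.20]
  [  -0.45     0.85    -0.35]
  [  -0.05    -0.25     0.65]
Cofactors of I−A, C_ij = (−1)^(i+j)·(minor ij) (rows/columns in the sector order above):
  C_11 = (0.85)(0.65) − (-0.35)(-0.25) = 0.4650
  C_12 = −[(-0.45)(0.65) − (-0.35)(-0.05)] = 0.3100
  C_13 = (-0.45)(-0.25) − (0.85)(-0.05) = 0.1550
  C_21 = −[(-0.35)(0.65) − (-0.20)(-0.25)] = 0.2775
  C_22 = (0.95)(0.65) − (-0.20)(-0.05) = 0.6075
  C_23 = −[(0.95)(-0.25) − (-0.35)(-0.05)] = 0.2550
  C_31 = (-0.35)(-0.35) − (-0.20)(0.85) = 0.2925
  C_32 = −[(0.95)(-0.35) − (-0.20)(-0.45)] = 0.4225
  C_33 = (0.95)(0.85) − (-0.35)(-0.45) = 0.6500
det(I−A) = Σ_j (I−A)_1j·C_1j = (0.95)(0.4650) + (-0.35)(0.3100) + (-0.20)(0.1550) = 0.30225
adj(I−A) = Cᵀ =
  [ 0.4650   0.2775   0.2925]
  [ 0.3100   0.6075   0.4225]
  [ 0.1550   0.2550   0.6500]
(I − A)⁻¹ = adj(I−A) / det(I−A) ≈
  [   1.5385     0.9181     0.9677]
  [   1.0256     2.0099     1.3978]
  [   0.5128     0.8437     2.1505]
Δx = (I − A)⁻¹ Δd with Δd having +120 in the Sector 3 component and 0 elsewhere.
So Δx_3 = L_33 · (+120), where L_33 = adj(I−A)_33 / det(I−A) = 0.6500 / 0.30225.
Δx_3 = 0.6500 × (+120) / 0.30225 = 78.00 / 0.30225 ≈ 258.06.

Δx_3 = 258.06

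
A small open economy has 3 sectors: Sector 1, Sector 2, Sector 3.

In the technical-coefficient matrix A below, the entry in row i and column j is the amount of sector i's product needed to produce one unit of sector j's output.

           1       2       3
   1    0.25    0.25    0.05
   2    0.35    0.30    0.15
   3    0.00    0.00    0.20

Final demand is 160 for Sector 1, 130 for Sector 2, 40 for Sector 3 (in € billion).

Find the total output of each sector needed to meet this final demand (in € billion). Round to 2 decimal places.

x_1 = 338.57, x_2 = 365.71, x_3 = 50.00

I − A =
  [   0.75    -0.25    -0.05]
  [  -0.35     0.70    -0.15]
  [   0.00     0.00     0.80]
Cofactors of I−A, C_ij = (−1)^(i+j)·(minor ij) (rows/columns in the sector order above):
  C_11 = (0.70)(0.80) − (-0.15)(0.00) = 0.5600
  C_12 = −[(-0.35)(0.80) − (-0.15)(0.00)] = 0.2800
  C_13 = (-0.35)(0.00) − (0.70)(0.00) = 0.0000
  C_21 = −[(-0.25)(0.80) − (-0.05)(0.00)] = 0.2000
  C_22 = (0.75)(0.80) − (-0.05)(0.00) = 0.6000
  C_23 = −[(0.75)(0.00) − (-0.25)(0.00)] = 0.0000
  C_31 = (-0.25)(-0.15) − (-0.05)(0.70) = 0.0725
  C_32 = −[(0.75)(-0.15) − (-0.05)(-0.35)] = 0.1300
  C_33 = (0.75)(0.70) − (-0.25)(-0.35) = 0.4375
det(I−A) = Σ_j (I−A)_1j·C_1j = (0.75)(0.5600) + (-0.25)(0.2800) + (-0.05)(0.0000) = 0.3500
adj(I−A) = Cᵀ =
  [ 0.5600   0.2000   0.0725]
  [ 0.2800   0.6000   0.1300]
  [ 0.0000   0.0000   0.4375]
(I − A)⁻¹ = adj(I−A) / det(I−A) ≈
  [   1.6000     0.5714     0.2071]
  [   0.8000     1.7143     0.3714]
  [   0.0000     0.0000     1.2500]
x = (I − A)⁻¹ d = adj(I−A)·d / det(I−A), with det(I−A) = 0.3500:
  x_1 = (0.5600·160 + 0.2000·130 + 0.0725·40) / 0.3500 = 118.50 / 0.3500 ≈ 338.57
  x_2 = (0.2800·160 + 0.6000·130 + 0.1300·40) / 0.3500 = 128.00 / 0.3500 ≈ 365.71
  x_3 = (0.0000·160 + 0.0000·130 + 0.4375·40) / 0.3500 = 17.50 / 0.3500 = 50.00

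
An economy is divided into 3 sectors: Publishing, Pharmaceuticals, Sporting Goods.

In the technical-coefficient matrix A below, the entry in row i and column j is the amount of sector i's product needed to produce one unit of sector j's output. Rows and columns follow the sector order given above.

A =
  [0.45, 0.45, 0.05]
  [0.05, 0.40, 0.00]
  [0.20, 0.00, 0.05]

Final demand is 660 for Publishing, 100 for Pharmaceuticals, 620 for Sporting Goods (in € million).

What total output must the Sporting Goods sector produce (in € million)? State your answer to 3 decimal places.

I − A =
  [   0.55    -0.45    -0.05]
  [  -0.05     0.60     0.00]
  [  -0.20     0.00     0.95]
Cofactors of I−A, C_ij = (−1)^(i+j)·(minor ij) (rows/columns in the sector order above):
  C_11 = (0.60)(0.95) − (0.00)(0.00) = 0.5700
  C_12 = −[(-0.05)(0.95) − (0.00)(-0.20)] = 0.0475
  C_13 = (-0.05)(0.00) − (0.60)(-0.20) = 0.1200
  C_21 = −[(-0.45)(0.95) − (-0.05)(0.00)] = 0.4275
  C_22 = (0.55)(0.95) − (-0.05)(-0.20) = 0.5125
  C_23 = −[(0.55)(0.00) − (-0.45)(-0.20)] = 0.0900
  C_31 = (-0.45)(0.00) − (-0.05)(0.60) = 0.0300
  C_32 = −[(0.55)(0.00) − (-0.05)(-0.05)] = 0.0025
  C_33 = (0.55)(0.60) − (-0.45)(-0.05) = 0.3075
det(I−A) = Σ_j (I−A)_1j·C_1j = (0.55)(0.5700) + (-0.45)(0.0475) + (-0.05)(0.1200) = 0.286125
adj(I−A) = Cᵀ =
  [ 0.5700   0.4275   0.0300]
  [ 0.0475   0.5125   0.0025]
  [ 0.1200   0.0900   0.3075]
(I − A)⁻¹ = adj(I−A) / det(I−A) ≈
  [   1.9921     1.4941     0.1048]
  [   0.1660     1.7912     0.0087]
  [   0.4194     0.3145     1.0747]
x = (I − A)⁻¹ d = adj(I−A)·d / det(I−A), with det(I−A) = 0.286125:
  x_1 = (0.5700·660 + 0.4275·100 + 0.0300·620) / 0.286125 = 437.55 / 0.286125 ≈ 1529.227
  x_2 = (0.0475·660 + 0.5125·100 + 0.0025·620) / 0.286125 = 84.15 / 0.286125 ≈ 294.102
  x_3 = (0.1200·660 + 0.0900·100 + 0.3075·620) / 0.286125 = 278.85 / 0.286125 ≈ 974.574

x_3 = 974.574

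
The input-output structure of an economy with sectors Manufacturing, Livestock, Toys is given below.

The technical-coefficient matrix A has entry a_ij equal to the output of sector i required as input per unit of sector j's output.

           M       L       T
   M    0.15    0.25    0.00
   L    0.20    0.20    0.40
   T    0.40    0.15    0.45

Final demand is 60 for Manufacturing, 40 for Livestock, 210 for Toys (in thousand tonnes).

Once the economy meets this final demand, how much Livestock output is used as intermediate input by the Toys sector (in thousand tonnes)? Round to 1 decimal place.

I − A =
  [   0.85    -0.25     0.00]
  [  -0.20     0.80    -0.40]
  [  -0.40    -0.15     0.55]
Cofactors of I−A, C_ij = (−1)^(i+j)·(minor ij) (rows/columns in the sector order above):
  C_11 = (0.80)(0.55) − (-0.40)(-0.15) = 0.3800
  C_12 = −[(-0.20)(0.55) − (-0.40)(-0.40)] = 0.2700
  C_13 = (-0.20)(-0.15) − (0.80)(-0.40) = 0.3500
  C_21 = −[(-0.25)(0.55) − (0.00)(-0.15)] = 0.1375
  C_22 = (0.85)(0.55) − (0.00)(-0.40) = 0.4675
  C_23 = −[(0.85)(-0.15) − (-0.25)(-0.40)] = 0.2275
  C_31 = (-0.25)(-0.40) − (0.00)(0.80) = 0.1000
  C_32 = −[(0.85)(-0.40) − (0.00)(-0.20)] = 0.3400
  C_33 = (0.85)(0.80) − (-0.25)(-0.20) = 0.6300
det(I−A) = Σ_j (I−A)_1j·C_1j = (0.85)(0.3800) + (-0.25)(0.2700) + (0.00)(0.3500) = 0.2555
adj(I−A) = Cᵀ =
  [ 0.3800   0.1375   0.1000]
  [ 0.2700   0.4675   0.3400]
  [ 0.3500   0.2275   0.6300]
(I − A)⁻¹ = adj(I−A) / det(I−A) ≈
  [   1.4873     0.5382     0.3914]
  [   1.0568     1.8297     1.3307]
  [   1.3699     0.8904     2.4658]
First solve x = (I − A)⁻¹ d = adj(I−A)·d / det(I−A); in particular x_T = (0.3500·60 + 0.2275·40 + 0.6300·210) / 0.2555 = 162.40 / 0.2555 ≈ 635.616.
Intermediate flow from L to T: z_LT = a_LT · x_T = 0.40 × 162.40 / 0.2555 = 64.96 / 0.2555 ≈ 254.2.

z_LT = 254.2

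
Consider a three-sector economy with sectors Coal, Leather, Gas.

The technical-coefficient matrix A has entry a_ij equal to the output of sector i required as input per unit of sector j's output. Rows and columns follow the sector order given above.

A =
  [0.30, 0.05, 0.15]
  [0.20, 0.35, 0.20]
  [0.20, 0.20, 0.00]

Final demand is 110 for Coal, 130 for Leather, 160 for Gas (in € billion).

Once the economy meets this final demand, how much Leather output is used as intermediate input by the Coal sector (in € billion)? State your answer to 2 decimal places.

z_LC = 48.63

I − A =
  [   0.70    -0.05    -0.15]
  [  -0.20     0.65    -0.20]
  [  -0.20    -0.20     1.00]
Cofactors of I−A, C_ij = (−1)^(i+j)·(minor ij) (rows/columns in the sector order above):
  C_11 = (0.65)(1.00) − (-0.20)(-0.20) = 0.6100
  C_12 = −[(-0.20)(1.00) − (-0.20)(-0.20)] = 0.2400
  C_13 = (-0.20)(-0.20) − (0.65)(-0.20) = 0.1700
  C_21 = −[(-0.05)(1.00) − (-0.15)(-0.20)] = 0.0800
  C_22 = (0.70)(1.00) − (-0.15)(-0.20) = 0.6700
  C_23 = −[(0.70)(-0.20) − (-0.05)(-0.20)] = 0.1500
  C_31 = (-0.05)(-0.20) − (-0.15)(0.65) = 0.1075
  C_32 = −[(0.70)(-0.20) − (-0.15)(-0.20)] = 0.1700
  C_33 = (0.70)(0.65) − (-0.05)(-0.20) = 0.4450
det(I−A) = Σ_j (I−A)_1j·C_1j = (0.70)(0.6100) + (-0.05)(0.2400) + (-0.15)(0.1700) = 0.3895
adj(I−A) = Cᵀ =
  [ 0.6100   0.0800   0.1075]
  [ 0.2400   0.6700   0.1700]
  [ 0.1700   0.1500   0.4450]
(I − A)⁻¹ = adj(I−A) / det(I−A) ≈
  [   1.5661     0.2054     0.2760]
  [   0.6162     1.7202     0.4365]
  [   0.4365     0.3851     1.1425]
First solve x = (I − A)⁻¹ d = adj(I−A)·d / det(I−A); in particular x_C = (0.6100·110 + 0.0800·130 + 0.1075·160) / 0.3895 = 94.70 / 0.3895 ≈ 243.1322.
Intermediate flow from L to C: z_LC = a_LC · x_C = 0.20 × 94.70 / 0.3895 = 18.94 / 0.3895 ≈ 48.63.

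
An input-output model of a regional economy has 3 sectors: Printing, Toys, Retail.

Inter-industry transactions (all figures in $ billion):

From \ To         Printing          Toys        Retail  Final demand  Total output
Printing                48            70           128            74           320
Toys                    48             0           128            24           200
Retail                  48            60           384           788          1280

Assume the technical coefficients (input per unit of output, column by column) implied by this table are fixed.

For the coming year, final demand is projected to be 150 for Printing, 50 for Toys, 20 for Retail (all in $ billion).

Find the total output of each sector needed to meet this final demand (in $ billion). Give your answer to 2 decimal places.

Technical coefficients a_ij = z_ij / X_j:
  a_11 = 48/320 = 0.15, a_21 = 48/320 = 0.15, a_31 = 48/320 = 0.15
  a_12 = 70/200 = 0.35, a_22 = 0/200 = 0.00, a_32 = 60/200 = 0.30
  a_13 = 128/1280 = 0.10, a_23 = 128/1280 = 0.10, a_33 = 384/1280 = 0.30
I − A =
  [   0.85    -0.35    -0.10]
  [  -0.15     1.00    -0.10]
  [  -0.15    -0.30     0.70]
Cofactors of I−A, C_ij = (−1)^(i+j)·(minor ij) (rows/columns in the sector order above):
  C_11 = (1.00)(0.70) − (-0.10)(-0.30) = 0.6700
  C_12 = −[(-0.15)(0.70) − (-0.10)(-0.15)] = 0.1200
  C_13 = (-0.15)(-0.30) − (1.00)(-0.15) = 0.1950
  C_21 = −[(-0.35)(0.70) − (-0.10)(-0.30)] = 0.2750
  C_22 = (0.85)(0.70) − (-0.10)(-0.15) = 0.5800
  C_23 = −[(0.85)(-0.30) − (-0.35)(-0.15)] = 0.3075
  C_31 = (-0.35)(-0.10) − (-0.10)(1.00) = 0.1350
  C_32 = −[(0.85)(-0.10) − (-0.10)(-0.15)] = 0.1000
  C_33 = (0.85)(1.00) − (-0.35)(-0.15) = 0.7975
det(I−A) = Σ_j (I−A)_1j·C_1j = (0.85)(0.6700) + (-0.35)(0.1200) + (-0.10)(0.1950) = 0.5080
adj(I−A) = Cᵀ =
  [ 0.6700   0.2750   0.1350]
  [ 0.1200   0.5800   0.1000]
  [ 0.1950   0.3075   0.7975]
(I − A)⁻¹ = adj(I−A) / det(I−A) ≈
  [   1.3189     0.5413     0.2657]
  [   0.2362     1.1417     0.1969]
  [   0.3839     0.6053     1.5699]
x = (I − A)⁻¹ d = adj(I−A)·d / det(I−A), with det(I−A) = 0.5080:
  x_1 = (0.6700·150 + 0.2750·50 + 0.1350·20) / 0.5080 = 116.95 / 0.5080 ≈ 230.22
  x_2 = (0.1200·150 + 0.5800·50 + 0.1000·20) / 0.5080 = 49.00 / 0.5080 ≈ 96.46
  x_3 = (0.1950·150 + 0.3075·50 + 0.7975·20) / 0.5080 = 60.575 / 0.5080 ≈ 119.24

x_1 = 230.22, x_2 = 96.46, x_3 = 119.24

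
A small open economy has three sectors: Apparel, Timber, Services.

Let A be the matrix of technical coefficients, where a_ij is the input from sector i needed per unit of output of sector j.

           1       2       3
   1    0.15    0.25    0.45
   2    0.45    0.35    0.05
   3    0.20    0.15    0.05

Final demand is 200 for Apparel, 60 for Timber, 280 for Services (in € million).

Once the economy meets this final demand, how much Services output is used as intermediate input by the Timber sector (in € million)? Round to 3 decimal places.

I − A =
  [   0.85    -0.25    -0.45]
  [  -0.45     0.65    -0.05]
  [  -0.20    -0.15     0.95]
Cofactors of I−A, C_ij = (−1)^(i+j)·(minor ij) (rows/columns in the sector order above):
  C_11 = (0.65)(0.95) − (-0.05)(-0.15) = 0.6100
  C_12 = −[(-0.45)(0.95) − (-0.05)(-0.20)] = 0.4375
  C_13 = (-0.45)(-0.15) − (0.65)(-0.20) = 0.1975
  C_21 = −[(-0.25)(0.95) − (-0.45)(-0.15)] = 0.3050
  C_22 = (0.85)(0.95) − (-0.45)(-0.20) = 0.7175
  C_23 = −[(0.85)(-0.15) − (-0.25)(-0.20)] = 0.1775
  C_31 = (-0.25)(-0.05) − (-0.45)(0.65) = 0.3050
  C_32 = −[(0.85)(-0.05) − (-0.45)(-0.45)] = 0.2450
  C_33 = (0.85)(0.65) − (-0.25)(-0.45) = 0.4400
det(I−A) = Σ_j (I−A)_1j·C_1j = (0.85)(0.6100) + (-0.25)(0.4375) + (-0.45)(0.1975) = 0.32025
adj(I−A) = Cᵀ =
  [ 0.6100   0.3050   0.3050]
  [ 0.4375   0.7175   0.2450]
  [ 0.1975   0.1775   0.4400]
(I − A)⁻¹ = adj(I−A) / det(I−A) ≈
  [   1.9048     0.9524     0.9524]
  [   1.3661     2.2404     0.7650]
  [   0.6167     0.5543     1.3739]
First solve x = (I − A)⁻¹ d = adj(I−A)·d / det(I−A); in particular x_2 = (0.4375·200 + 0.7175·60 + 0.2450·280) / 0.32025 = 199.15 / 0.32025 ≈ 621.85792.
Intermediate flow from 3 to 2: z_32 = a_32 · x_2 = 0.15 × 199.15 / 0.32025 = 29.8725 / 0.32025 ≈ 93.279.

z_32 = 93.279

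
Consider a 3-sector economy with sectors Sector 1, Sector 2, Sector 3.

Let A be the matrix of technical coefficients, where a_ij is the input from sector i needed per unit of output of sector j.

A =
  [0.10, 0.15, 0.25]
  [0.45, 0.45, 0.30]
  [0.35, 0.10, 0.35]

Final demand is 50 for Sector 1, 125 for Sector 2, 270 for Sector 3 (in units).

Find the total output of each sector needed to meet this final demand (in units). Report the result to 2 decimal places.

I − A =
  [   0.90    -0.15    -0.25]
  [  -0.45     0.55    -0.30]
  [  -0.35    -0.10     0.65]
Cofactors of I−A, C_ij = (−1)^(i+j)·(minor ij) (rows/columns in the sector order above):
  C_11 = (0.55)(0.65) − (-0.30)(-0.10) = 0.3275
  C_12 = −[(-0.45)(0.65) − (-0.30)(-0.35)] = 0.3975
  C_13 = (-0.45)(-0.10) − (0.55)(-0.35) = 0.2375
  C_21 = −[(-0.15)(0.65) − (-0.25)(-0.10)] = 0.1225
  C_22 = (0.90)(0.65) − (-0.25)(-0.35) = 0.4975
  C_23 = −[(0.90)(-0.10) − (-0.15)(-0.35)] = 0.1425
  C_31 = (-0.15)(-0.30) − (-0.25)(0.55) = 0.1825
  C_32 = −[(0.90)(-0.30) − (-0.25)(-0.45)] = 0.3825
  C_33 = (0.90)(0.55) − (-0.15)(-0.45) = 0.4275
det(I−A) = Σ_j (I−A)_1j·C_1j = (0.90)(0.3275) + (-0.15)(0.3975) + (-0.25)(0.2375) = 0.17575
adj(I−A) = Cᵀ =
  [ 0.3275   0.1225   0.1825]
  [ 0.3975   0.4975   0.3825]
  [ 0.2375   0.1425   0.4275]
(I − A)⁻¹ = adj(I−A) / det(I−A) ≈
  [   1.8634     0.6970     1.0384]
  [   2.2617     2.8307     2.1764]
  [   1.3514     0.8108     2.4324]
x = (I − A)⁻¹ d = adj(I−A)·d / det(I−A), with det(I−A) = 0.17575:
  x_1 = (0.3275·50 + 0.1225·125 + 0.1825·270) / 0.17575 = 80.9625 / 0.17575 ≈ 460.67
  x_2 = (0.3975·50 + 0.4975·125 + 0.3825·270) / 0.17575 = 185.3375 / 0.17575 ≈ 1054.55
  x_3 = (0.2375·50 + 0.1425·125 + 0.4275·270) / 0.17575 = 145.1125 / 0.17575 ≈ 825.68

x_1 = 460.67, x_2 = 1054.55, x_3 = 825.68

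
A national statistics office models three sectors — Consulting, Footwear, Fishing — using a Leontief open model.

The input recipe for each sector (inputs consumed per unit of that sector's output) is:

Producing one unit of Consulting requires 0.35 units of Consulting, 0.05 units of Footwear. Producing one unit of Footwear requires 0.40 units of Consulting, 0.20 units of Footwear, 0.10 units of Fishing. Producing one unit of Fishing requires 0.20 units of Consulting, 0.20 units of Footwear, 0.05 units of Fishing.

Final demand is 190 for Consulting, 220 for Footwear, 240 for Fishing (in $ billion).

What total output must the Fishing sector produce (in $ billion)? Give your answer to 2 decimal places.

I − A =
  [   0.65    -0.40    -0.20]
  [  -0.05     0.80    -0.20]
  [   0.00    -0.10     0.95]
Cofactors of I−A, C_ij = (−1)^(i+j)·(minor ij) (rows/columns in the sector order above):
  C_11 = (0.80)(0.95) − (-0.20)(-0.10) = 0.7400
  C_12 = −[(-0.05)(0.95) − (-0.20)(0.00)] = 0.0475
  C_13 = (-0.05)(-0.10) − (0.80)(0.00) = 0.0050
  C_21 = −[(-0.40)(0.95) − (-0.20)(-0.10)] = 0.4000
  C_22 = (0.65)(0.95) − (-0.20)(0.00) = 0.6175
  C_23 = −[(0.65)(-0.10) − (-0.40)(0.00)] = 0.0650
  C_31 = (-0.40)(-0.20) − (-0.20)(0.80) = 0.2400
  C_32 = −[(0.65)(-0.20) − (-0.20)(-0.05)] = 0.1400
  C_33 = (0.65)(0.80) − (-0.40)(-0.05) = 0.5000
det(I−A) = Σ_j (I−A)_1j·C_1j = (0.65)(0.7400) + (-0.40)(0.0475) + (-0.20)(0.0050) = 0.4610
adj(I−A) = Cᵀ =
  [ 0.7400   0.4000   0.2400]
  [ 0.0475   0.6175   0.1400]
  [ 0.0050   0.0650   0.5000]
(I − A)⁻¹ = adj(I−A) / det(I−A) ≈
  [   1.6052     0.8677     0.5206]
  [   0.1030     1.3395     0.3037]
  [   0.0108     0.1410     1.0846]
x = (I − A)⁻¹ d = adj(I−A)·d / det(I−A), with det(I−A) = 0.4610:
  x_1 = (0.7400·190 + 0.4000·220 + 0.2400·240) / 0.4610 = 286.20 / 0.4610 ≈ 620.82
  x_2 = (0.0475·190 + 0.6175·220 + 0.1400·240) / 0.4610 = 178.475 / 0.4610 ≈ 387.15
  x_3 = (0.0050·190 + 0.0650·220 + 0.5000·240) / 0.4610 = 135.25 / 0.4610 ≈ 293.38

x_3 = 293.38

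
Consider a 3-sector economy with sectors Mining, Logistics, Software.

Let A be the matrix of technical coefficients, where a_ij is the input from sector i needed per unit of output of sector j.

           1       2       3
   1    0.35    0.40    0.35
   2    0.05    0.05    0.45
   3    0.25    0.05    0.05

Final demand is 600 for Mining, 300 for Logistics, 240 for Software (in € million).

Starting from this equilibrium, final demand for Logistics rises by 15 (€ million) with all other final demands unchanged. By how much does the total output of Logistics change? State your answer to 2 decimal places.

Δx_2 = 18.75

I − A =
  [   0.65    -0.40    -0.35]
  [  -0.05     0.95    -0.45]
  [  -0.25    -0.05     0.95]
Cofactors of I−A, C_ij = (−1)^(i+j)·(minor ij) (rows/columns in the sector order above):
  C_11 = (0.95)(0.95) − (-0.45)(-0.05) = 0.8800
  C_12 = −[(-0.05)(0.95) − (-0.45)(-0.25)] = 0.1600
  C_13 = (-0.05)(-0.05) − (0.95)(-0.25) = 0.2400
  C_21 = −[(-0.40)(0.95) − (-0.35)(-0.05)] = 0.3975
  C_22 = (0.65)(0.95) − (-0.35)(-0.25) = 0.5300
  C_23 = −[(0.65)(-0.05) − (-0.40)(-0.25)] = 0.1325
  C_31 = (-0.40)(-0.45) − (-0.35)(0.95) = 0.5125
  C_32 = −[(0.65)(-0.45) − (-0.35)(-0.05)] = 0.3100
  C_33 = (0.65)(0.95) − (-0.40)(-0.05) = 0.5975
det(I−A) = Σ_j (I−A)_1j·C_1j = (0.65)(0.8800) + (-0.40)(0.1600) + (-0.35)(0.2400) = 0.4240
adj(I−A) = Cᵀ =
  [ 0.8800   0.3975   0.5125]
  [ 0.1600   0.5300   0.3100]
  [ 0.2400   0.1325   0.5975]
(I − A)⁻¹ = adj(I−A) / det(I−A) ≈
  [   2.0755     0.9375     1.2087]
  [   0.3774     1.2500     0.7311]
  [   0.5660     0.3125     1.4092]
Δx = (I − A)⁻¹ Δd with Δd having +15 in the Logistics component and 0 elsewhere.
So Δx_2 = L_22 · (+15), where L_22 = adj(I−A)_22 / det(I−A) = 0.5300 / 0.4240.
Δx_2 = 0.5300 × (+15) / 0.4240 = 7.95 / 0.4240 = 18.75.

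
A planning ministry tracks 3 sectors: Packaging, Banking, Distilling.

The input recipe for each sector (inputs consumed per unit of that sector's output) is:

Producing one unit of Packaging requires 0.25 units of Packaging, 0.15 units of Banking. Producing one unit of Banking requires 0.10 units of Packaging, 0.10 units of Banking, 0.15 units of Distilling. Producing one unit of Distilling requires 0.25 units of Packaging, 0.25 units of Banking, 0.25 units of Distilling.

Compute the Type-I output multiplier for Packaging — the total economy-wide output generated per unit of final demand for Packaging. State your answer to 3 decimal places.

I − A =
  [   0.75    -0.10    -0.25]
  [  -0.15     0.90    -0.25]
  [   0.00    -0.15     0.75]
Cofactors of I−A, C_ij = (−1)^(i+j)·(minor ij) (rows/columns in the sector order above):
  C_11 = (0.90)(0.75) − (-0.25)(-0.15) = 0.6375
  C_12 = −[(-0.15)(0.75) − (-0.25)(0.00)] = 0.1125
  C_13 = (-0.15)(-0.15) − (0.90)(0.00) = 0.0225
  C_21 = −[(-0.10)(0.75) − (-0.25)(-0.15)] = 0.1125
  C_22 = (0.75)(0.75) − (-0.25)(0.00) = 0.5625
  C_23 = −[(0.75)(-0.15) − (-0.10)(0.00)] = 0.1125
  C_31 = (-0.10)(-0.25) − (-0.25)(0.90) = 0.2500
  C_32 = −[(0.75)(-0.25) − (-0.25)(-0.15)] = 0.2250
  C_33 = (0.75)(0.90) − (-0.10)(-0.15) = 0.6600
det(I−A) = Σ_j (I−A)_1j·C_1j = (0.75)(0.6375) + (-0.10)(0.1125) + (-0.25)(0.0225) = 0.46125
adj(I−A) = Cᵀ =
  [ 0.6375   0.1125   0.2500]
  [ 0.1125   0.5625   0.2250]
  [ 0.0225   0.1125   0.6600]
(I − A)⁻¹ = adj(I−A) / det(I−A) ≈
  [   1.3821     0.2439     0.5420]
  [   0.2439     1.2195     0.4878]
  [   0.0488     0.2439     1.4309]
The output multiplier for sector j is the column-j sum of the Leontief inverse (I − A)⁻¹ = adj(I−A) / det(I−A).
Column P of adj(I−A): (0.6375, 0.1125, 0.0225); det(I−A) = 0.46125.
m_P = (0.6375 + 0.1125 + 0.0225) / 0.46125 = 0.7725 / 0.46125 ≈ 1.675.

m_P = 1.675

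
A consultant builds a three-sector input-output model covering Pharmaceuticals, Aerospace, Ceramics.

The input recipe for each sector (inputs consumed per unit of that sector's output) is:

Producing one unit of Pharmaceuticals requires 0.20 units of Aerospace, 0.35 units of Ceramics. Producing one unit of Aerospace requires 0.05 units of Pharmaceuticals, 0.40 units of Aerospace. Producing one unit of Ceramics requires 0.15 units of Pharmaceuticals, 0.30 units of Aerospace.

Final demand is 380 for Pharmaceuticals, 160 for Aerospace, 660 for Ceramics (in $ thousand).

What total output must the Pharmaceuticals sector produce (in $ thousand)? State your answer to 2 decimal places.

x_1 = 551.83

I − A =
  [   1.00    -0.05    -0.15]
  [  -0.20     0.60    -0.30]
  [  -0.35     0.00     1.00]
Cofactors of I−A, C_ij = (−1)^(i+j)·(minor ij) (rows/columns in the sector order above):
  C_11 = (0.60)(1.00) − (-0.30)(0.00) = 0.6000
  C_12 = −[(-0.20)(1.00) − (-0.30)(-0.35)] = 0.3050
  C_13 = (-0.20)(0.00) − (0.60)(-0.35) = 0.2100
  C_21 = −[(-0.05)(1.00) − (-0.15)(0.00)] = 0.0500
  C_22 = (1.00)(1.00) − (-0.15)(-0.35) = 0.9475
  C_23 = −[(1.00)(0.00) − (-0.05)(-0.35)] = 0.0175
  C_31 = (-0.05)(-0.30) − (-0.15)(0.60) = 0.1050
  C_32 = −[(1.00)(-0.30) − (-0.15)(-0.20)] = 0.3300
  C_33 = (1.00)(0.60) − (-0.05)(-0.20) = 0.5900
det(I−A) = Σ_j (I−A)_1j·C_1j = (1.00)(0.6000) + (-0.05)(0.3050) + (-0.15)(0.2100) = 0.55325
adj(I−A) = Cᵀ =
  [ 0.6000   0.0500   0.1050]
  [ 0.3050   0.9475   0.3300]
  [ 0.2100   0.0175   0.5900]
(I − A)⁻¹ = adj(I−A) / det(I−A) ≈
  [   1.0845     0.0904     0.1898]
  [   0.5513     1.7126     0.5965]
  [   0.3796     0.0316     1.0664]
x = (I − A)⁻¹ d = adj(I−A)·d / det(I−A), with det(I−A) = 0.55325:
  x_1 = (0.6000·380 + 0.0500·160 + 0.1050·660) / 0.55325 = 305.30 / 0.55325 ≈ 551.83
  x_2 = (0.3050·380 + 0.9475·160 + 0.3300·660) / 0.55325 = 485.30 / 0.55325 ≈ 877.18
  x_3 = (0.2100·380 + 0.0175·160 + 0.5900·660) / 0.55325 = 472.00 / 0.55325 ≈ 853.14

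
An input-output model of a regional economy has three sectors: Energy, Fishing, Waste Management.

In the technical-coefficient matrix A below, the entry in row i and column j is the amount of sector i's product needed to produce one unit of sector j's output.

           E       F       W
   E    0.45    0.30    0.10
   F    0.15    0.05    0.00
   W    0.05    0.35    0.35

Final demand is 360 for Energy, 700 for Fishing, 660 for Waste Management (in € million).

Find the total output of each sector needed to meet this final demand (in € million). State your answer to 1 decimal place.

I − A =
  [   0.55    -0.30    -0.10]
  [  -0.15     0.95     0.00]
  [  -0.05    -0.35     0.65]
Cofactors of I−A, C_ij = (−1)^(i+j)·(minor ij) (rows/columns in the sector order above):
  C_11 = (0.95)(0.65) − (0.00)(-0.35) = 0.6175
  C_12 = −[(-0.15)(0.65) − (0.00)(-0.05)] = 0.0975
  C_13 = (-0.15)(-0.35) − (0.95)(-0.05) = 0.1000
  C_21 = −[(-0.30)(0.65) − (-0.10)(-0.35)] = 0.2300
  C_22 = (0.55)(0.65) − (-0.10)(-0.05) = 0.3525
  C_23 = −[(0.55)(-0.35) − (-0.30)(-0.05)] = 0.2075
  C_31 = (-0.30)(0.00) − (-0.10)(0.95) = 0.0950
  C_32 = −[(0.55)(0.00) − (-0.10)(-0.15)] = 0.0150
  C_33 = (0.55)(0.95) − (-0.30)(-0.15) = 0.4775
det(I−A) = Σ_j (I−A)_1j·C_1j = (0.55)(0.6175) + (-0.30)(0.0975) + (-0.10)(0.1000) = 0.300375
adj(I−A) = Cᵀ =
  [ 0.6175   0.2300   0.0950]
  [ 0.0975   0.3525   0.0150]
  [ 0.1000   0.2075   0.4775]
(I − A)⁻¹ = adj(I−A) / det(I−A) ≈
  [   2.0558     0.7657     0.3163]
  [   0.3246     1.1735     0.0499]
  [   0.3329     0.6908     1.5897]
x = (I − A)⁻¹ d = adj(I−A)·d / det(I−A), with det(I−A) = 0.300375:
  x_E = (0.6175·360 + 0.2300·700 + 0.0950·660) / 0.300375 = 446.00 / 0.300375 ≈ 1484.8
  x_F = (0.0975·360 + 0.3525·700 + 0.0150·660) / 0.300375 = 291.75 / 0.300375 ≈ 971.3
  x_W = (0.1000·360 + 0.2075·700 + 0.4775·660) / 0.300375 = 496.40 / 0.300375 ≈ 1652.6

x_E = 1484.8, x_F = 971.3, x_W = 1652.6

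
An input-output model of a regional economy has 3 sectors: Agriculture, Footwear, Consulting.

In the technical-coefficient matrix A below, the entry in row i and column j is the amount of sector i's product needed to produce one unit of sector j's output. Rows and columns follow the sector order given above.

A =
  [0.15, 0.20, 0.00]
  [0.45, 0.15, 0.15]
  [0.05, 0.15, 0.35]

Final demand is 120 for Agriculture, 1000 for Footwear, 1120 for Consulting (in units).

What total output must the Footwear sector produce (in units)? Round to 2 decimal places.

x_F = 1872.73

I − A =
  [   0.85    -0.20     0.00]
  [  -0.45     0.85    -0.15]
  [  -0.05    -0.15     0.65]
Cofactors of I−A, C_ij = (−1)^(i+j)·(minor ij) (rows/columns in the sector order above):
  C_11 = (0.85)(0.65) − (-0.15)(-0.15) = 0.5300
  C_12 = −[(-0.45)(0.65) − (-0.15)(-0.05)] = 0.3000
  C_13 = (-0.45)(-0.15) − (0.85)(-0.05) = 0.1100
  C_21 = −[(-0.20)(0.65) − (0.00)(-0.15)] = 0.1300
  C_22 = (0.85)(0.65) − (0.00)(-0.05) = 0.5525
  C_23 = −[(0.85)(-0.15) − (-0.20)(-0.05)] = 0.1375
  C_31 = (-0.20)(-0.15) − (0.00)(0.85) = 0.0300
  C_32 = −[(0.85)(-0.15) − (0.00)(-0.45)] = 0.1275
  C_33 = (0.85)(0.85) − (-0.20)(-0.45) = 0.6325
det(I−A) = Σ_j (I−A)_1j·C_1j = (0.85)(0.5300) + (-0.20)(0.3000) + (0.00)(0.1100) = 0.3905
adj(I−A) = Cᵀ =
  [ 0.5300   0.1300   0.0300]
  [ 0.3000   0.5525   0.1275]
  [ 0.1100   0.1375   0.6325]
(I − A)⁻¹ = adj(I−A) / det(I−A) ≈
  [   1.3572     0.3329     0.0768]
  [   0.7682     1.4149     0.3265]
  [   0.2817     0.3521     1.6197]
x = (I − A)⁻¹ d = adj(I−A)·d / det(I−A), with det(I−A) = 0.3905:
  x_A = (0.5300·120 + 0.1300·1000 + 0.0300·1120) / 0.3905 = 227.20 / 0.3905 ≈ 581.82
  x_F = (0.3000·120 + 0.5525·1000 + 0.1275·1120) / 0.3905 = 731.30 / 0.3905 ≈ 1872.73
  x_C = (0.1100·120 + 0.1375·1000 + 0.6325·1120) / 0.3905 = 859.10 / 0.3905 = 2200.00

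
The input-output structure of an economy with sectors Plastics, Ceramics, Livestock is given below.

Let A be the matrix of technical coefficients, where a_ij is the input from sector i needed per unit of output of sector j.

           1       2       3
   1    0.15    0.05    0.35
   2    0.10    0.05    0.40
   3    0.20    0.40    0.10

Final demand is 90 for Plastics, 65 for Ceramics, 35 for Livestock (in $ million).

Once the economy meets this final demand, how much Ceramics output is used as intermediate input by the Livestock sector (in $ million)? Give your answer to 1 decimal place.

I − A =
  [   0.85    -0.05    -0.35]
  [  -0.10     0.95    -0.40]
  [  -0.20    -0.40     0.90]
Cofactors of I−A, C_ij = (−1)^(i+j)·(minor ij) (rows/columns in the sector order above):
  C_11 = (0.95)(0.90) − (-0.40)(-0.40) = 0.6950
  C_12 = −[(-0.10)(0.90) − (-0.40)(-0.20)] = 0.1700
  C_13 = (-0.10)(-0.40) − (0.95)(-0.20) = 0.2300
  C_21 = −[(-0.05)(0.90) − (-0.35)(-0.40)] = 0.1850
  C_22 = (0.85)(0.90) − (-0.35)(-0.20) = 0.6950
  C_23 = −[(0.85)(-0.40) − (-0.05)(-0.20)] = 0.3500
  C_31 = (-0.05)(-0.40) − (-0.35)(0.95) = 0.3525
  C_32 = −[(0.85)(-0.40) − (-0.35)(-0.10)] = 0.3750
  C_33 = (0.85)(0.95) − (-0.05)(-0.10) = 0.8025
det(I−A) = Σ_j (I−A)_1j·C_1j = (0.85)(0.6950) + (-0.05)(0.1700) + (-0.35)(0.2300) = 0.50175
adj(I−A) = Cᵀ =
  [ 0.6950   0.1850   0.3525]
  [ 0.1700   0.6950   0.3750]
  [ 0.2300   0.3500   0.8025]
(I − A)⁻¹ = adj(I−A) / det(I−A) ≈
  [   1.3852     0.3687     0.7025]
  [   0.3388     1.3852     0.7474]
  [   0.4584     0.6976     1.5994]
First solve x = (I − A)⁻¹ d = adj(I−A)·d / det(I−A); in particular x_3 = (0.2300·90 + 0.3500·65 + 0.8025·35) / 0.50175 = 71.5375 / 0.50175 ≈ 142.576.
Intermediate flow from 2 to 3: z_23 = a_23 · x_3 = 0.40 × 71.5375 / 0.50175 = 28.615 / 0.50175 ≈ 57.0.

z_23 = 57.0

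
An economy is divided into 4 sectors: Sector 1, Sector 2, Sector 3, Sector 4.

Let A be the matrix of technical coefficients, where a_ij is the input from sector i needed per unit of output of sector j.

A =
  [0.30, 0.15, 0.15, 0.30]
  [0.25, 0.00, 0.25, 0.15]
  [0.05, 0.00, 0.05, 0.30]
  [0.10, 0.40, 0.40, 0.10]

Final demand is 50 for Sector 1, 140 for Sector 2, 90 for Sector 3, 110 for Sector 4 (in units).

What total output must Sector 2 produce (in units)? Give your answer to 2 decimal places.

I − A =
  [   0.70    -0.15    -0.15    -0.30]
  [  -0.25     1.00    -0.25    -0.15]
  [  -0.05     0.00     0.95    -0.30]
  [  -0.10    -0.40    -0.40     0.90]
Compute the cofactors C_ij = (−1)^(i+j)·(3×3 minor ij) of I−A; the adjugate is their transpose:
adj(I−A) = Cᵀ =
  [ 0.648000   0.242250   0.318750   0.362625]
  [ 0.219750   0.468750   0.258000   0.237375]
  [ 0.102000   0.101250   0.492000   0.214875]
  [ 0.215000   0.280250   0.368750   0.620000]
det(I−A) = Σ_j (I−A)_1j·C_1j = (0.70)(0.648000) + (-0.15)(0.219750) + (-0.15)(0.102000) + (-0.30)(0.215000) = 0.3408375
(I − A)⁻¹ = adj(I−A) / det(I−A) ≈
  [   1.9012     0.7107     0.9352     1.0639]
  [   0.6447     1.3753     0.7570     0.6964]
  [   0.2993     0.2971     1.4435     0.6304]
  [   0.6308     0.8222     1.0819     1.8190]
x = (I − A)⁻¹ d = adj(I−A)·d / det(I−A), with det(I−A) = 0.3408375:
  x_1 = (0.648000·50 + 0.242250·140 + 0.318750·90 + 0.362625·110) / 0.3408375 = 134.89125 / 0.3408375 ≈ 395.76
  x_2 = (0.219750·50 + 0.468750·140 + 0.258000·90 + 0.237375·110) / 0.3408375 = 125.94375 / 0.3408375 ≈ 369.51
  x_3 = (0.102000·50 + 0.101250·140 + 0.492000·90 + 0.214875·110) / 0.3408375 = 87.19125 / 0.3408375 ≈ 255.81
  x_4 = (0.215000·50 + 0.280250·140 + 0.368750·90 + 0.620000·110) / 0.3408375 = 151.3725 / 0.3408375 ≈ 444.12

x_2 = 369.51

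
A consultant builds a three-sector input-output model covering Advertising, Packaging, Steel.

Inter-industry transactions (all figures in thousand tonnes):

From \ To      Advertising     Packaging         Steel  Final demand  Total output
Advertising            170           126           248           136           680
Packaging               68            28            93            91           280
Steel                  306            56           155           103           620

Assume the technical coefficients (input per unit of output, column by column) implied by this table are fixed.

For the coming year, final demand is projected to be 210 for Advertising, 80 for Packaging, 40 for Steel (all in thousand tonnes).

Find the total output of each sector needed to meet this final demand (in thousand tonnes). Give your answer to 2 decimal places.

x_A = 744.92, x_P = 266.90, x_S = 571.46

Technical coefficients a_ij = z_ij / X_j:
  a_AA = 170/680 = 0.25, a_PA = 68/680 = 0.10, a_SA = 306/680 = 0.45
  a_AP = 126/280 = 0.45, a_PP = 28/280 = 0.10, a_SP = 56/280 = 0.20
  a_AS = 248/620 = 0.40, a_PS = 93/620 = 0.15, a_SS = 155/620 = 0.25
I − A =
  [   0.75    -0.45    -0.40]
  [  -0.10     0.90    -0.15]
  [  -0.45    -0.20     0.75]
Cofactors of I−A, C_ij = (−1)^(i+j)·(minor ij) (rows/columns in the sector order above):
  C_11 = (0.90)(0.75) − (-0.15)(-0.20) = 0.6450
  C_12 = −[(-0.10)(0.75) − (-0.15)(-0.45)] = 0.1425
  C_13 = (-0.10)(-0.20) − (0.90)(-0.45) = 0.4250
  C_21 = −[(-0.45)(0.75) − (-0.40)(-0.20)] = 0.4175
  C_22 = (0.75)(0.75) − (-0.40)(-0.45) = 0.3825
  C_23 = −[(0.75)(-0.20) − (-0.45)(-0.45)] = 0.3525
  C_31 = (-0.45)(-0.15) − (-0.40)(0.90) = 0.4275
  C_32 = −[(0.75)(-0.15) − (-0.40)(-0.10)] = 0.1525
  C_33 = (0.75)(0.90) − (-0.45)(-0.10) = 0.6300
det(I−A) = Σ_j (I−A)_1j·C_1j = (0.75)(0.6450) + (-0.45)(0.1425) + (-0.40)(0.4250) = 0.249625
adj(I−A) = Cᵀ =
  [ 0.6450   0.4175   0.4275]
  [ 0.1425   0.3825   0.1525]
  [ 0.4250   0.3525   0.6300]
(I − A)⁻¹ = adj(I−A) / det(I−A) ≈
  [   2.5839     1.6725     1.7126]
  [   0.5709     1.5323     0.6109]
  [   1.7026     1.4121     2.5238]
x = (I − A)⁻¹ d = adj(I−A)·d / det(I−A), with det(I−A) = 0.249625:
  x_A = (0.6450·210 + 0.4175·80 + 0.4275·40) / 0.249625 = 185.95 / 0.249625 ≈ 744.92
  x_P = (0.1425·210 + 0.3825·80 + 0.1525·40) / 0.249625 = 66.625 / 0.249625 ≈ 266.90
  x_S = (0.4250·210 + 0.3525·80 + 0.6300·40) / 0.249625 = 142.65 / 0.249625 ≈ 571.46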